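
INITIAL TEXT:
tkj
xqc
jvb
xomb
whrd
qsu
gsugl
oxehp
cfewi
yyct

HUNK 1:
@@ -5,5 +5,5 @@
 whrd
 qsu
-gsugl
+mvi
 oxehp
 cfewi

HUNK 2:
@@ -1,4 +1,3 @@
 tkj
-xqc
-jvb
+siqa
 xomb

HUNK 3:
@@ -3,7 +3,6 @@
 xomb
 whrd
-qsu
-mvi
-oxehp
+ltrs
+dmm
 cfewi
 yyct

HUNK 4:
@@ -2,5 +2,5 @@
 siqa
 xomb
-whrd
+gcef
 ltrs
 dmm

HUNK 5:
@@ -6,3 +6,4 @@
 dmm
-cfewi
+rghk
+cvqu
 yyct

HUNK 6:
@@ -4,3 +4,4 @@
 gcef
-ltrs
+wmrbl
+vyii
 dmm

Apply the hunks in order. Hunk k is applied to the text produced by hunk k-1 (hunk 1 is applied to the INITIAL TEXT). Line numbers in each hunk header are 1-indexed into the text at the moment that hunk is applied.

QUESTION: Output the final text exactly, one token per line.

Hunk 1: at line 5 remove [gsugl] add [mvi] -> 10 lines: tkj xqc jvb xomb whrd qsu mvi oxehp cfewi yyct
Hunk 2: at line 1 remove [xqc,jvb] add [siqa] -> 9 lines: tkj siqa xomb whrd qsu mvi oxehp cfewi yyct
Hunk 3: at line 3 remove [qsu,mvi,oxehp] add [ltrs,dmm] -> 8 lines: tkj siqa xomb whrd ltrs dmm cfewi yyct
Hunk 4: at line 2 remove [whrd] add [gcef] -> 8 lines: tkj siqa xomb gcef ltrs dmm cfewi yyct
Hunk 5: at line 6 remove [cfewi] add [rghk,cvqu] -> 9 lines: tkj siqa xomb gcef ltrs dmm rghk cvqu yyct
Hunk 6: at line 4 remove [ltrs] add [wmrbl,vyii] -> 10 lines: tkj siqa xomb gcef wmrbl vyii dmm rghk cvqu yyct

Answer: tkj
siqa
xomb
gcef
wmrbl
vyii
dmm
rghk
cvqu
yyct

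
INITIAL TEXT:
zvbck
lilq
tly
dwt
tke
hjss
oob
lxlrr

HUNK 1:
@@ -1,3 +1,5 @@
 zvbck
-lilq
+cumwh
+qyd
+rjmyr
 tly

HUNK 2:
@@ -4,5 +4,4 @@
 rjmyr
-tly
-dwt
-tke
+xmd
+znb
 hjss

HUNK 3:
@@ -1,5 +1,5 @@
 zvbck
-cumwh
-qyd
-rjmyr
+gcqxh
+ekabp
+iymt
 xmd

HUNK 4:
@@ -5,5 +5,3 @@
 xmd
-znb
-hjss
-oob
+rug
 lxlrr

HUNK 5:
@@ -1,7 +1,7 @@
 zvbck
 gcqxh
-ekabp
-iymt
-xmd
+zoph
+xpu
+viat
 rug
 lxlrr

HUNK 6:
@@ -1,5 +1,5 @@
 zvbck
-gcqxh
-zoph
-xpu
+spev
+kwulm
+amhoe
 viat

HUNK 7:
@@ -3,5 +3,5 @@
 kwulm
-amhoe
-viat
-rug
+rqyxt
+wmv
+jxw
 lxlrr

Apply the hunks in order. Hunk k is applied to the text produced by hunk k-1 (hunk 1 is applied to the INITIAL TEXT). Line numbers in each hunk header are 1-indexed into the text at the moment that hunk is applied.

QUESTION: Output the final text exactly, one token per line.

Hunk 1: at line 1 remove [lilq] add [cumwh,qyd,rjmyr] -> 10 lines: zvbck cumwh qyd rjmyr tly dwt tke hjss oob lxlrr
Hunk 2: at line 4 remove [tly,dwt,tke] add [xmd,znb] -> 9 lines: zvbck cumwh qyd rjmyr xmd znb hjss oob lxlrr
Hunk 3: at line 1 remove [cumwh,qyd,rjmyr] add [gcqxh,ekabp,iymt] -> 9 lines: zvbck gcqxh ekabp iymt xmd znb hjss oob lxlrr
Hunk 4: at line 5 remove [znb,hjss,oob] add [rug] -> 7 lines: zvbck gcqxh ekabp iymt xmd rug lxlrr
Hunk 5: at line 1 remove [ekabp,iymt,xmd] add [zoph,xpu,viat] -> 7 lines: zvbck gcqxh zoph xpu viat rug lxlrr
Hunk 6: at line 1 remove [gcqxh,zoph,xpu] add [spev,kwulm,amhoe] -> 7 lines: zvbck spev kwulm amhoe viat rug lxlrr
Hunk 7: at line 3 remove [amhoe,viat,rug] add [rqyxt,wmv,jxw] -> 7 lines: zvbck spev kwulm rqyxt wmv jxw lxlrr

Answer: zvbck
spev
kwulm
rqyxt
wmv
jxw
lxlrr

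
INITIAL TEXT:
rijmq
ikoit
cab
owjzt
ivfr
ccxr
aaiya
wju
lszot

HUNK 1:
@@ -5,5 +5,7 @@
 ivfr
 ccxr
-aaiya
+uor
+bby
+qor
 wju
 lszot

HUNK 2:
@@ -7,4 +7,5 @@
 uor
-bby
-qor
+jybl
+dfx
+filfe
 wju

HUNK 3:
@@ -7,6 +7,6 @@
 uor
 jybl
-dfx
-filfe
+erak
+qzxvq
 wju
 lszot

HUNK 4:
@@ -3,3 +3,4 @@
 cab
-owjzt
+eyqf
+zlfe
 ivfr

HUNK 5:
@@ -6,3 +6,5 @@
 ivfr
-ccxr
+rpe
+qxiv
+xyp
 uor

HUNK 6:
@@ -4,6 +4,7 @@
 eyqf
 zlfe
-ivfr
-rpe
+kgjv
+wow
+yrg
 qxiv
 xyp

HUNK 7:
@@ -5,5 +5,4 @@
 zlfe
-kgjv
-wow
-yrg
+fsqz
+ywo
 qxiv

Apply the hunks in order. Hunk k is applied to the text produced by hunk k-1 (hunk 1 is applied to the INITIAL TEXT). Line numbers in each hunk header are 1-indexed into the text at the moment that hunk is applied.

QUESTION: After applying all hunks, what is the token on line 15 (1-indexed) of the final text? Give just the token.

Hunk 1: at line 5 remove [aaiya] add [uor,bby,qor] -> 11 lines: rijmq ikoit cab owjzt ivfr ccxr uor bby qor wju lszot
Hunk 2: at line 7 remove [bby,qor] add [jybl,dfx,filfe] -> 12 lines: rijmq ikoit cab owjzt ivfr ccxr uor jybl dfx filfe wju lszot
Hunk 3: at line 7 remove [dfx,filfe] add [erak,qzxvq] -> 12 lines: rijmq ikoit cab owjzt ivfr ccxr uor jybl erak qzxvq wju lszot
Hunk 4: at line 3 remove [owjzt] add [eyqf,zlfe] -> 13 lines: rijmq ikoit cab eyqf zlfe ivfr ccxr uor jybl erak qzxvq wju lszot
Hunk 5: at line 6 remove [ccxr] add [rpe,qxiv,xyp] -> 15 lines: rijmq ikoit cab eyqf zlfe ivfr rpe qxiv xyp uor jybl erak qzxvq wju lszot
Hunk 6: at line 4 remove [ivfr,rpe] add [kgjv,wow,yrg] -> 16 lines: rijmq ikoit cab eyqf zlfe kgjv wow yrg qxiv xyp uor jybl erak qzxvq wju lszot
Hunk 7: at line 5 remove [kgjv,wow,yrg] add [fsqz,ywo] -> 15 lines: rijmq ikoit cab eyqf zlfe fsqz ywo qxiv xyp uor jybl erak qzxvq wju lszot
Final line 15: lszot

Answer: lszot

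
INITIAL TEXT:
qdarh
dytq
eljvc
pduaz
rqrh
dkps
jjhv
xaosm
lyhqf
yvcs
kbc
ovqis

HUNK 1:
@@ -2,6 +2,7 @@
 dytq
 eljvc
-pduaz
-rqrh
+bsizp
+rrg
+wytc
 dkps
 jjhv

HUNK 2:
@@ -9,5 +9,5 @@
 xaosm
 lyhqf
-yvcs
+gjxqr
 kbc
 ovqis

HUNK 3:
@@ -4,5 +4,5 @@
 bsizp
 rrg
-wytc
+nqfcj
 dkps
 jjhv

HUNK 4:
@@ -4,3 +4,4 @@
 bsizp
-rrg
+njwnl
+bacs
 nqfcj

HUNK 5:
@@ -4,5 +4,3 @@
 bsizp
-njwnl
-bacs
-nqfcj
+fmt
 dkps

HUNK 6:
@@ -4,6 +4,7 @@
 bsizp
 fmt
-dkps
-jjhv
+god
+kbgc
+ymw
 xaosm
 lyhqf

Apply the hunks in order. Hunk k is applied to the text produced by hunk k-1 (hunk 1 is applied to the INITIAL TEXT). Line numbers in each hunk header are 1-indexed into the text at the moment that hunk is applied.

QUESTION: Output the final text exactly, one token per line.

Answer: qdarh
dytq
eljvc
bsizp
fmt
god
kbgc
ymw
xaosm
lyhqf
gjxqr
kbc
ovqis

Derivation:
Hunk 1: at line 2 remove [pduaz,rqrh] add [bsizp,rrg,wytc] -> 13 lines: qdarh dytq eljvc bsizp rrg wytc dkps jjhv xaosm lyhqf yvcs kbc ovqis
Hunk 2: at line 9 remove [yvcs] add [gjxqr] -> 13 lines: qdarh dytq eljvc bsizp rrg wytc dkps jjhv xaosm lyhqf gjxqr kbc ovqis
Hunk 3: at line 4 remove [wytc] add [nqfcj] -> 13 lines: qdarh dytq eljvc bsizp rrg nqfcj dkps jjhv xaosm lyhqf gjxqr kbc ovqis
Hunk 4: at line 4 remove [rrg] add [njwnl,bacs] -> 14 lines: qdarh dytq eljvc bsizp njwnl bacs nqfcj dkps jjhv xaosm lyhqf gjxqr kbc ovqis
Hunk 5: at line 4 remove [njwnl,bacs,nqfcj] add [fmt] -> 12 lines: qdarh dytq eljvc bsizp fmt dkps jjhv xaosm lyhqf gjxqr kbc ovqis
Hunk 6: at line 4 remove [dkps,jjhv] add [god,kbgc,ymw] -> 13 lines: qdarh dytq eljvc bsizp fmt god kbgc ymw xaosm lyhqf gjxqr kbc ovqis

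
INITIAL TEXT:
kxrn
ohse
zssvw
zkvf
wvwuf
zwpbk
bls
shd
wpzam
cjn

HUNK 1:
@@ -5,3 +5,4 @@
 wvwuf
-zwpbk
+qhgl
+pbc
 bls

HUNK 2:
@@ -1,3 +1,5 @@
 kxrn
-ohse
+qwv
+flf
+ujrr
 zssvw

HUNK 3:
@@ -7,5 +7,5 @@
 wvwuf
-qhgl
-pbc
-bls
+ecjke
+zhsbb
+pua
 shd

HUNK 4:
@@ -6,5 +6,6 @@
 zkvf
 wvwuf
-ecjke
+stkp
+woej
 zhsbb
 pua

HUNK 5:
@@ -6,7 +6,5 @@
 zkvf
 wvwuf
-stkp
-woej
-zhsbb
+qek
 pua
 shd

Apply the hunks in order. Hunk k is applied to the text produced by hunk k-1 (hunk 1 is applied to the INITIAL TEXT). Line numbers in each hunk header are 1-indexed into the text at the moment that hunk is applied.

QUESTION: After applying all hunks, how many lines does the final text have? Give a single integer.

Answer: 12

Derivation:
Hunk 1: at line 5 remove [zwpbk] add [qhgl,pbc] -> 11 lines: kxrn ohse zssvw zkvf wvwuf qhgl pbc bls shd wpzam cjn
Hunk 2: at line 1 remove [ohse] add [qwv,flf,ujrr] -> 13 lines: kxrn qwv flf ujrr zssvw zkvf wvwuf qhgl pbc bls shd wpzam cjn
Hunk 3: at line 7 remove [qhgl,pbc,bls] add [ecjke,zhsbb,pua] -> 13 lines: kxrn qwv flf ujrr zssvw zkvf wvwuf ecjke zhsbb pua shd wpzam cjn
Hunk 4: at line 6 remove [ecjke] add [stkp,woej] -> 14 lines: kxrn qwv flf ujrr zssvw zkvf wvwuf stkp woej zhsbb pua shd wpzam cjn
Hunk 5: at line 6 remove [stkp,woej,zhsbb] add [qek] -> 12 lines: kxrn qwv flf ujrr zssvw zkvf wvwuf qek pua shd wpzam cjn
Final line count: 12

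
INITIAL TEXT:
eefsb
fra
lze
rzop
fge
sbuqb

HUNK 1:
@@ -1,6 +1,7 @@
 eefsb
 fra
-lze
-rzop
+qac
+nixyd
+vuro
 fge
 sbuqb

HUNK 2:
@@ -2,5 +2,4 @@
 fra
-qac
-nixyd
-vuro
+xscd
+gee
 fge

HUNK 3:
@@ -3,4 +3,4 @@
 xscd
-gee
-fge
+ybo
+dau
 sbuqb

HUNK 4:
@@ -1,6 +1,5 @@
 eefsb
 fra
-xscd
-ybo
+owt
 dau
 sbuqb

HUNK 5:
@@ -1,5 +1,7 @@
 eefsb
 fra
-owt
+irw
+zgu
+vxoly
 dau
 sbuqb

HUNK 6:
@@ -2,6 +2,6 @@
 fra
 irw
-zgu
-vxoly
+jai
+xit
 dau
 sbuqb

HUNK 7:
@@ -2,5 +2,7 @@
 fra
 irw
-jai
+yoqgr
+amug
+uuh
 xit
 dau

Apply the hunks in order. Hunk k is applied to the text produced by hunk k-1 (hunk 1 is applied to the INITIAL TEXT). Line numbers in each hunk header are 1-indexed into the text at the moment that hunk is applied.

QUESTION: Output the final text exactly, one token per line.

Hunk 1: at line 1 remove [lze,rzop] add [qac,nixyd,vuro] -> 7 lines: eefsb fra qac nixyd vuro fge sbuqb
Hunk 2: at line 2 remove [qac,nixyd,vuro] add [xscd,gee] -> 6 lines: eefsb fra xscd gee fge sbuqb
Hunk 3: at line 3 remove [gee,fge] add [ybo,dau] -> 6 lines: eefsb fra xscd ybo dau sbuqb
Hunk 4: at line 1 remove [xscd,ybo] add [owt] -> 5 lines: eefsb fra owt dau sbuqb
Hunk 5: at line 1 remove [owt] add [irw,zgu,vxoly] -> 7 lines: eefsb fra irw zgu vxoly dau sbuqb
Hunk 6: at line 2 remove [zgu,vxoly] add [jai,xit] -> 7 lines: eefsb fra irw jai xit dau sbuqb
Hunk 7: at line 2 remove [jai] add [yoqgr,amug,uuh] -> 9 lines: eefsb fra irw yoqgr amug uuh xit dau sbuqb

Answer: eefsb
fra
irw
yoqgr
amug
uuh
xit
dau
sbuqb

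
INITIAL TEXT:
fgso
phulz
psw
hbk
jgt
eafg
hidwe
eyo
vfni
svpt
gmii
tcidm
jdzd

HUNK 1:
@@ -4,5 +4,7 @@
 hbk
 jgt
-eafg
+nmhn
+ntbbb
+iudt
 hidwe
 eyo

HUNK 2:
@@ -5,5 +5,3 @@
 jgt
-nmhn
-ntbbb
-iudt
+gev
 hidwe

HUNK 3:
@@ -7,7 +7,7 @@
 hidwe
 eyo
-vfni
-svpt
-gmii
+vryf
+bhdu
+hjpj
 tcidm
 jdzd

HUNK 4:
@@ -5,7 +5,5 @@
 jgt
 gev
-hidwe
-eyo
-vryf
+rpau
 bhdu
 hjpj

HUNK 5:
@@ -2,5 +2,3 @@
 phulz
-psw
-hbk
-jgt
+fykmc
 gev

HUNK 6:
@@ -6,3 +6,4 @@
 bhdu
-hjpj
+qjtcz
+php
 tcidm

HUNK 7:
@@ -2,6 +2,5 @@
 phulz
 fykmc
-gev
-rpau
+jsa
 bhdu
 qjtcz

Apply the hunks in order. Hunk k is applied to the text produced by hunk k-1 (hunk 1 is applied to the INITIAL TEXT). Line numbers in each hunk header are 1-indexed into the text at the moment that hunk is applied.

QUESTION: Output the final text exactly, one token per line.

Answer: fgso
phulz
fykmc
jsa
bhdu
qjtcz
php
tcidm
jdzd

Derivation:
Hunk 1: at line 4 remove [eafg] add [nmhn,ntbbb,iudt] -> 15 lines: fgso phulz psw hbk jgt nmhn ntbbb iudt hidwe eyo vfni svpt gmii tcidm jdzd
Hunk 2: at line 5 remove [nmhn,ntbbb,iudt] add [gev] -> 13 lines: fgso phulz psw hbk jgt gev hidwe eyo vfni svpt gmii tcidm jdzd
Hunk 3: at line 7 remove [vfni,svpt,gmii] add [vryf,bhdu,hjpj] -> 13 lines: fgso phulz psw hbk jgt gev hidwe eyo vryf bhdu hjpj tcidm jdzd
Hunk 4: at line 5 remove [hidwe,eyo,vryf] add [rpau] -> 11 lines: fgso phulz psw hbk jgt gev rpau bhdu hjpj tcidm jdzd
Hunk 5: at line 2 remove [psw,hbk,jgt] add [fykmc] -> 9 lines: fgso phulz fykmc gev rpau bhdu hjpj tcidm jdzd
Hunk 6: at line 6 remove [hjpj] add [qjtcz,php] -> 10 lines: fgso phulz fykmc gev rpau bhdu qjtcz php tcidm jdzd
Hunk 7: at line 2 remove [gev,rpau] add [jsa] -> 9 lines: fgso phulz fykmc jsa bhdu qjtcz php tcidm jdzd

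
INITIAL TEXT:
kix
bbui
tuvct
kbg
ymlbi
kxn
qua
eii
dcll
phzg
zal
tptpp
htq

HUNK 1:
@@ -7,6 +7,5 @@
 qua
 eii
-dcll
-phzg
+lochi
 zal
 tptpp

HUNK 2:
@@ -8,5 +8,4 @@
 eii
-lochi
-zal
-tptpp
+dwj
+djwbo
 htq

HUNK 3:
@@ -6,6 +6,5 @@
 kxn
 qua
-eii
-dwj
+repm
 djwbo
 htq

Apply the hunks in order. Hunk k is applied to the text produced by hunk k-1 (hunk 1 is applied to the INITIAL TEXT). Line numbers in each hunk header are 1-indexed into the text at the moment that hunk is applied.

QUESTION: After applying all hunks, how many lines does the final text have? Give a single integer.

Answer: 10

Derivation:
Hunk 1: at line 7 remove [dcll,phzg] add [lochi] -> 12 lines: kix bbui tuvct kbg ymlbi kxn qua eii lochi zal tptpp htq
Hunk 2: at line 8 remove [lochi,zal,tptpp] add [dwj,djwbo] -> 11 lines: kix bbui tuvct kbg ymlbi kxn qua eii dwj djwbo htq
Hunk 3: at line 6 remove [eii,dwj] add [repm] -> 10 lines: kix bbui tuvct kbg ymlbi kxn qua repm djwbo htq
Final line count: 10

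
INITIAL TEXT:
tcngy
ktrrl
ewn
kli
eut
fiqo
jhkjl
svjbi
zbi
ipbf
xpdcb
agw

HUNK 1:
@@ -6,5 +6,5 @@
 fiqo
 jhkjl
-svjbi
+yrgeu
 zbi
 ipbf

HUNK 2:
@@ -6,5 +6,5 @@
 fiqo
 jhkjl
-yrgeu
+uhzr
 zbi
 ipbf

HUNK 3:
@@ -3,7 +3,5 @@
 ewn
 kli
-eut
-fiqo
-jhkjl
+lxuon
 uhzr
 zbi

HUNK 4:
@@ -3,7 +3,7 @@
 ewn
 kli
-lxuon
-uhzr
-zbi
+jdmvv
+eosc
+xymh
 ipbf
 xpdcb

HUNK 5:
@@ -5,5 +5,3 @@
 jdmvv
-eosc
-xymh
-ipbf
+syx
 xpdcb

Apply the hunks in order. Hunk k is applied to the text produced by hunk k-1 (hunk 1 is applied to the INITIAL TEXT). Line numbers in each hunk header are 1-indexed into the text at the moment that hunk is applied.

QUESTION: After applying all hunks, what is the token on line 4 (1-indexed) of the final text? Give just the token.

Hunk 1: at line 6 remove [svjbi] add [yrgeu] -> 12 lines: tcngy ktrrl ewn kli eut fiqo jhkjl yrgeu zbi ipbf xpdcb agw
Hunk 2: at line 6 remove [yrgeu] add [uhzr] -> 12 lines: tcngy ktrrl ewn kli eut fiqo jhkjl uhzr zbi ipbf xpdcb agw
Hunk 3: at line 3 remove [eut,fiqo,jhkjl] add [lxuon] -> 10 lines: tcngy ktrrl ewn kli lxuon uhzr zbi ipbf xpdcb agw
Hunk 4: at line 3 remove [lxuon,uhzr,zbi] add [jdmvv,eosc,xymh] -> 10 lines: tcngy ktrrl ewn kli jdmvv eosc xymh ipbf xpdcb agw
Hunk 5: at line 5 remove [eosc,xymh,ipbf] add [syx] -> 8 lines: tcngy ktrrl ewn kli jdmvv syx xpdcb agw
Final line 4: kli

Answer: kli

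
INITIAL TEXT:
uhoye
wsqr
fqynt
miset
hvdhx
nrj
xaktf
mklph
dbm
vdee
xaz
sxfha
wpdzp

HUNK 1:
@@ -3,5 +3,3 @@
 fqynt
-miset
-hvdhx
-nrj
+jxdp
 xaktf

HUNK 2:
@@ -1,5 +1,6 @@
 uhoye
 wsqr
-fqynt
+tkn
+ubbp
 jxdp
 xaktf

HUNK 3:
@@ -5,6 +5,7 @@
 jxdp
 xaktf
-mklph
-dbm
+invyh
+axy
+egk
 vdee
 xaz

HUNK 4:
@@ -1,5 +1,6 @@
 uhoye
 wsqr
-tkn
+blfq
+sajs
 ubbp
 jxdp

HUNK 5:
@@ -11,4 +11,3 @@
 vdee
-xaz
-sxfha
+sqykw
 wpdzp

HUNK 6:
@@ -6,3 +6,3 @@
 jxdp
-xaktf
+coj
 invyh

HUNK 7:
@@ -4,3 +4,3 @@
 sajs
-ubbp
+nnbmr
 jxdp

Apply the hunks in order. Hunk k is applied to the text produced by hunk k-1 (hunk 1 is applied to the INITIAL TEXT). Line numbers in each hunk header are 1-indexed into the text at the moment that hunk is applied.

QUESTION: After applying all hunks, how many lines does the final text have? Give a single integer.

Answer: 13

Derivation:
Hunk 1: at line 3 remove [miset,hvdhx,nrj] add [jxdp] -> 11 lines: uhoye wsqr fqynt jxdp xaktf mklph dbm vdee xaz sxfha wpdzp
Hunk 2: at line 1 remove [fqynt] add [tkn,ubbp] -> 12 lines: uhoye wsqr tkn ubbp jxdp xaktf mklph dbm vdee xaz sxfha wpdzp
Hunk 3: at line 5 remove [mklph,dbm] add [invyh,axy,egk] -> 13 lines: uhoye wsqr tkn ubbp jxdp xaktf invyh axy egk vdee xaz sxfha wpdzp
Hunk 4: at line 1 remove [tkn] add [blfq,sajs] -> 14 lines: uhoye wsqr blfq sajs ubbp jxdp xaktf invyh axy egk vdee xaz sxfha wpdzp
Hunk 5: at line 11 remove [xaz,sxfha] add [sqykw] -> 13 lines: uhoye wsqr blfq sajs ubbp jxdp xaktf invyh axy egk vdee sqykw wpdzp
Hunk 6: at line 6 remove [xaktf] add [coj] -> 13 lines: uhoye wsqr blfq sajs ubbp jxdp coj invyh axy egk vdee sqykw wpdzp
Hunk 7: at line 4 remove [ubbp] add [nnbmr] -> 13 lines: uhoye wsqr blfq sajs nnbmr jxdp coj invyh axy egk vdee sqykw wpdzp
Final line count: 13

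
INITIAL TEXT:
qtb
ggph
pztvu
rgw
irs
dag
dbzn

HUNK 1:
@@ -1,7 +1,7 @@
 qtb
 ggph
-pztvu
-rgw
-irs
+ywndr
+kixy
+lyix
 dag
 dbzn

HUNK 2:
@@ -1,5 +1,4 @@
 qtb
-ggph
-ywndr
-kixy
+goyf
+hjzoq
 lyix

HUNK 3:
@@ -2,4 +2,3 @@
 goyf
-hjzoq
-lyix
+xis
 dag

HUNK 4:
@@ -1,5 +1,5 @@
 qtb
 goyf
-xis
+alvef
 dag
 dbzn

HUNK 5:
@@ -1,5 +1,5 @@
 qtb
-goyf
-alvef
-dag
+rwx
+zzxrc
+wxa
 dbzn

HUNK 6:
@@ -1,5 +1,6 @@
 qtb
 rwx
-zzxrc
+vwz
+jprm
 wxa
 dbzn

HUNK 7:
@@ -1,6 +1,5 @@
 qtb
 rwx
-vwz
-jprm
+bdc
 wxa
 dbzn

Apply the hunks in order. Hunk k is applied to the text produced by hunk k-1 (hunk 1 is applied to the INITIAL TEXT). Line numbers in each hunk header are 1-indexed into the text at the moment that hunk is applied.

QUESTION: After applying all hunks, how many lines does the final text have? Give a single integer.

Hunk 1: at line 1 remove [pztvu,rgw,irs] add [ywndr,kixy,lyix] -> 7 lines: qtb ggph ywndr kixy lyix dag dbzn
Hunk 2: at line 1 remove [ggph,ywndr,kixy] add [goyf,hjzoq] -> 6 lines: qtb goyf hjzoq lyix dag dbzn
Hunk 3: at line 2 remove [hjzoq,lyix] add [xis] -> 5 lines: qtb goyf xis dag dbzn
Hunk 4: at line 1 remove [xis] add [alvef] -> 5 lines: qtb goyf alvef dag dbzn
Hunk 5: at line 1 remove [goyf,alvef,dag] add [rwx,zzxrc,wxa] -> 5 lines: qtb rwx zzxrc wxa dbzn
Hunk 6: at line 1 remove [zzxrc] add [vwz,jprm] -> 6 lines: qtb rwx vwz jprm wxa dbzn
Hunk 7: at line 1 remove [vwz,jprm] add [bdc] -> 5 lines: qtb rwx bdc wxa dbzn
Final line count: 5

Answer: 5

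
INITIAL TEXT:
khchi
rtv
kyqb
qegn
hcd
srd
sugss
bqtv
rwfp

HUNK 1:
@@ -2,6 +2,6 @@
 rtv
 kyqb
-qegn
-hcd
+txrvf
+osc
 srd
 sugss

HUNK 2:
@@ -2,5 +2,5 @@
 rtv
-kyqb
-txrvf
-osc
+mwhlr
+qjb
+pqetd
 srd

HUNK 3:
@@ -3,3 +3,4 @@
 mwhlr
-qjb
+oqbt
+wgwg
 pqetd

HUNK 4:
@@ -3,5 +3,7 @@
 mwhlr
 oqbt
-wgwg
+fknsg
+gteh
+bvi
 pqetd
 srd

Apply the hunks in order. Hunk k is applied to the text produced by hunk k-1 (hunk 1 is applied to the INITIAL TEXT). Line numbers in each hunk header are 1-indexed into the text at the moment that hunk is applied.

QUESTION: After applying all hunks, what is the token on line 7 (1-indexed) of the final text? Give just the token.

Hunk 1: at line 2 remove [qegn,hcd] add [txrvf,osc] -> 9 lines: khchi rtv kyqb txrvf osc srd sugss bqtv rwfp
Hunk 2: at line 2 remove [kyqb,txrvf,osc] add [mwhlr,qjb,pqetd] -> 9 lines: khchi rtv mwhlr qjb pqetd srd sugss bqtv rwfp
Hunk 3: at line 3 remove [qjb] add [oqbt,wgwg] -> 10 lines: khchi rtv mwhlr oqbt wgwg pqetd srd sugss bqtv rwfp
Hunk 4: at line 3 remove [wgwg] add [fknsg,gteh,bvi] -> 12 lines: khchi rtv mwhlr oqbt fknsg gteh bvi pqetd srd sugss bqtv rwfp
Final line 7: bvi

Answer: bvi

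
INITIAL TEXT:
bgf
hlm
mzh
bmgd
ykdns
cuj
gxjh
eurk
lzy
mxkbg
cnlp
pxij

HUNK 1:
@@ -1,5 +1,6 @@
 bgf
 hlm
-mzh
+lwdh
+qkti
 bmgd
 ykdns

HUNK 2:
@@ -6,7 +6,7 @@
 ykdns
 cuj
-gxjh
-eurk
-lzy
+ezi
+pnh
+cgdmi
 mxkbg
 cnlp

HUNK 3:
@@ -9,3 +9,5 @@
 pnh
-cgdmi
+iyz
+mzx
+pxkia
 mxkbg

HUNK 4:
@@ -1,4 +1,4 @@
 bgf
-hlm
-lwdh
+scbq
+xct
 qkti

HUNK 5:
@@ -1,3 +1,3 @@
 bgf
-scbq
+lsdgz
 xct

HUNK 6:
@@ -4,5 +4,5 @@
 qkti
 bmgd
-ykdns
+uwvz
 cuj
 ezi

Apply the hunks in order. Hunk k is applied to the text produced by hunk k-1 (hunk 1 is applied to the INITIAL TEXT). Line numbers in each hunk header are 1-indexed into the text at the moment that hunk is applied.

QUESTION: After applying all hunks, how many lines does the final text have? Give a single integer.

Answer: 15

Derivation:
Hunk 1: at line 1 remove [mzh] add [lwdh,qkti] -> 13 lines: bgf hlm lwdh qkti bmgd ykdns cuj gxjh eurk lzy mxkbg cnlp pxij
Hunk 2: at line 6 remove [gxjh,eurk,lzy] add [ezi,pnh,cgdmi] -> 13 lines: bgf hlm lwdh qkti bmgd ykdns cuj ezi pnh cgdmi mxkbg cnlp pxij
Hunk 3: at line 9 remove [cgdmi] add [iyz,mzx,pxkia] -> 15 lines: bgf hlm lwdh qkti bmgd ykdns cuj ezi pnh iyz mzx pxkia mxkbg cnlp pxij
Hunk 4: at line 1 remove [hlm,lwdh] add [scbq,xct] -> 15 lines: bgf scbq xct qkti bmgd ykdns cuj ezi pnh iyz mzx pxkia mxkbg cnlp pxij
Hunk 5: at line 1 remove [scbq] add [lsdgz] -> 15 lines: bgf lsdgz xct qkti bmgd ykdns cuj ezi pnh iyz mzx pxkia mxkbg cnlp pxij
Hunk 6: at line 4 remove [ykdns] add [uwvz] -> 15 lines: bgf lsdgz xct qkti bmgd uwvz cuj ezi pnh iyz mzx pxkia mxkbg cnlp pxij
Final line count: 15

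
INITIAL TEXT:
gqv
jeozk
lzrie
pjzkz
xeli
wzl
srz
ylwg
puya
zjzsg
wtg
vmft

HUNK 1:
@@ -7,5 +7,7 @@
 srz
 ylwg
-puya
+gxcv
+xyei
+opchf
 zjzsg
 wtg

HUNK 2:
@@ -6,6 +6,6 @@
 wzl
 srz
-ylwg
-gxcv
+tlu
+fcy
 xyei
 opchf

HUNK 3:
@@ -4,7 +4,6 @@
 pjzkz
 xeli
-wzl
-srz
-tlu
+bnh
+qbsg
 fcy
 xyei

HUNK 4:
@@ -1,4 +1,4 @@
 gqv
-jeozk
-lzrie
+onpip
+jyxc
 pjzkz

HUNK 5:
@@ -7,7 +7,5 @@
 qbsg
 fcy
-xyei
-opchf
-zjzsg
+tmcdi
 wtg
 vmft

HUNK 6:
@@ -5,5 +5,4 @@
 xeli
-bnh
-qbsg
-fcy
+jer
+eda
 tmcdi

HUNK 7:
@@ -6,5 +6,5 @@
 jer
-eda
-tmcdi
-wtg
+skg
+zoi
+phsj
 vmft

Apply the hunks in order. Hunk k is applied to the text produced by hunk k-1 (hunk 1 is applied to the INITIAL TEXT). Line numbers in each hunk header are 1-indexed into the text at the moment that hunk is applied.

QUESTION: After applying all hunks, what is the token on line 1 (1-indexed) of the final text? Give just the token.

Hunk 1: at line 7 remove [puya] add [gxcv,xyei,opchf] -> 14 lines: gqv jeozk lzrie pjzkz xeli wzl srz ylwg gxcv xyei opchf zjzsg wtg vmft
Hunk 2: at line 6 remove [ylwg,gxcv] add [tlu,fcy] -> 14 lines: gqv jeozk lzrie pjzkz xeli wzl srz tlu fcy xyei opchf zjzsg wtg vmft
Hunk 3: at line 4 remove [wzl,srz,tlu] add [bnh,qbsg] -> 13 lines: gqv jeozk lzrie pjzkz xeli bnh qbsg fcy xyei opchf zjzsg wtg vmft
Hunk 4: at line 1 remove [jeozk,lzrie] add [onpip,jyxc] -> 13 lines: gqv onpip jyxc pjzkz xeli bnh qbsg fcy xyei opchf zjzsg wtg vmft
Hunk 5: at line 7 remove [xyei,opchf,zjzsg] add [tmcdi] -> 11 lines: gqv onpip jyxc pjzkz xeli bnh qbsg fcy tmcdi wtg vmft
Hunk 6: at line 5 remove [bnh,qbsg,fcy] add [jer,eda] -> 10 lines: gqv onpip jyxc pjzkz xeli jer eda tmcdi wtg vmft
Hunk 7: at line 6 remove [eda,tmcdi,wtg] add [skg,zoi,phsj] -> 10 lines: gqv onpip jyxc pjzkz xeli jer skg zoi phsj vmft
Final line 1: gqv

Answer: gqv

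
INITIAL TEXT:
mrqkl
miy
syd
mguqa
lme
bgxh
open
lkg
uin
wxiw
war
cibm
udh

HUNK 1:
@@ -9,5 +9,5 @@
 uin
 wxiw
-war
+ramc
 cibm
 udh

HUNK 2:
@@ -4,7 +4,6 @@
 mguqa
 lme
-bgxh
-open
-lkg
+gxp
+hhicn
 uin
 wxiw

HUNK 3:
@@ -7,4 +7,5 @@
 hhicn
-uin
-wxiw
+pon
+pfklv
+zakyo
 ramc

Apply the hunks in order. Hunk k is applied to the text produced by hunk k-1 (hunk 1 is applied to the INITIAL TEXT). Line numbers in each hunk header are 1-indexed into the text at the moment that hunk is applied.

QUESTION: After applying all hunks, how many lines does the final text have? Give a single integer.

Hunk 1: at line 9 remove [war] add [ramc] -> 13 lines: mrqkl miy syd mguqa lme bgxh open lkg uin wxiw ramc cibm udh
Hunk 2: at line 4 remove [bgxh,open,lkg] add [gxp,hhicn] -> 12 lines: mrqkl miy syd mguqa lme gxp hhicn uin wxiw ramc cibm udh
Hunk 3: at line 7 remove [uin,wxiw] add [pon,pfklv,zakyo] -> 13 lines: mrqkl miy syd mguqa lme gxp hhicn pon pfklv zakyo ramc cibm udh
Final line count: 13

Answer: 13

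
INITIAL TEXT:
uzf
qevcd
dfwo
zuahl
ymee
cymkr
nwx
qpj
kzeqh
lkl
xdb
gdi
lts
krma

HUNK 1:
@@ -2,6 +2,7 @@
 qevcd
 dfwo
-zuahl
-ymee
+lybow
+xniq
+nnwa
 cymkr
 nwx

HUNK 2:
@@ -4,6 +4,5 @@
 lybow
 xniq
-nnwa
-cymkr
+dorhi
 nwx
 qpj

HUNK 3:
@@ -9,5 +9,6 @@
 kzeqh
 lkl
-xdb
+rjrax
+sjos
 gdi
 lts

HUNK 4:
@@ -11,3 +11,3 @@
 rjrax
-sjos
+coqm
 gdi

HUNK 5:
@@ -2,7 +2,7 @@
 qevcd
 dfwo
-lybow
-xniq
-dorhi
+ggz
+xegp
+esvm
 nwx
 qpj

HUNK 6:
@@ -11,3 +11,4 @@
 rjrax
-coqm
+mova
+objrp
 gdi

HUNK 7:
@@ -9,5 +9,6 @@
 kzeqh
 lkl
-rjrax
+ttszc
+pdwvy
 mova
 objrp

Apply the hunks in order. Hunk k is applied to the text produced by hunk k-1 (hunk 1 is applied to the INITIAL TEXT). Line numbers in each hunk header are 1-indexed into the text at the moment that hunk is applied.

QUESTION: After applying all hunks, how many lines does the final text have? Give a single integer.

Answer: 17

Derivation:
Hunk 1: at line 2 remove [zuahl,ymee] add [lybow,xniq,nnwa] -> 15 lines: uzf qevcd dfwo lybow xniq nnwa cymkr nwx qpj kzeqh lkl xdb gdi lts krma
Hunk 2: at line 4 remove [nnwa,cymkr] add [dorhi] -> 14 lines: uzf qevcd dfwo lybow xniq dorhi nwx qpj kzeqh lkl xdb gdi lts krma
Hunk 3: at line 9 remove [xdb] add [rjrax,sjos] -> 15 lines: uzf qevcd dfwo lybow xniq dorhi nwx qpj kzeqh lkl rjrax sjos gdi lts krma
Hunk 4: at line 11 remove [sjos] add [coqm] -> 15 lines: uzf qevcd dfwo lybow xniq dorhi nwx qpj kzeqh lkl rjrax coqm gdi lts krma
Hunk 5: at line 2 remove [lybow,xniq,dorhi] add [ggz,xegp,esvm] -> 15 lines: uzf qevcd dfwo ggz xegp esvm nwx qpj kzeqh lkl rjrax coqm gdi lts krma
Hunk 6: at line 11 remove [coqm] add [mova,objrp] -> 16 lines: uzf qevcd dfwo ggz xegp esvm nwx qpj kzeqh lkl rjrax mova objrp gdi lts krma
Hunk 7: at line 9 remove [rjrax] add [ttszc,pdwvy] -> 17 lines: uzf qevcd dfwo ggz xegp esvm nwx qpj kzeqh lkl ttszc pdwvy mova objrp gdi lts krma
Final line count: 17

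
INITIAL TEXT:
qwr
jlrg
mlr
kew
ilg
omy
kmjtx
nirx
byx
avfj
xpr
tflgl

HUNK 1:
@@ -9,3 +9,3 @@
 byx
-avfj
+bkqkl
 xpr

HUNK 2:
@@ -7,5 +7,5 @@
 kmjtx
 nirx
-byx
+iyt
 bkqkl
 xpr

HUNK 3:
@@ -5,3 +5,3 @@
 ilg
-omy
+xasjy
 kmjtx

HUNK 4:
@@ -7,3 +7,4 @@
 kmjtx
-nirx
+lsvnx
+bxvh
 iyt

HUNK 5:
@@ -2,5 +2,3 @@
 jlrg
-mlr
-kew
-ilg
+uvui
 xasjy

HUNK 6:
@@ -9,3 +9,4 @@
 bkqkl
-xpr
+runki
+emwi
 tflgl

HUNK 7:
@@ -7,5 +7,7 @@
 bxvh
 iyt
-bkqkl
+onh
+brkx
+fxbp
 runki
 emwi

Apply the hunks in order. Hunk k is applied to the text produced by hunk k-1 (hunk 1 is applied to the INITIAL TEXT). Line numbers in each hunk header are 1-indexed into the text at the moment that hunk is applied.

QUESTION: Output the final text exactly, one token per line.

Answer: qwr
jlrg
uvui
xasjy
kmjtx
lsvnx
bxvh
iyt
onh
brkx
fxbp
runki
emwi
tflgl

Derivation:
Hunk 1: at line 9 remove [avfj] add [bkqkl] -> 12 lines: qwr jlrg mlr kew ilg omy kmjtx nirx byx bkqkl xpr tflgl
Hunk 2: at line 7 remove [byx] add [iyt] -> 12 lines: qwr jlrg mlr kew ilg omy kmjtx nirx iyt bkqkl xpr tflgl
Hunk 3: at line 5 remove [omy] add [xasjy] -> 12 lines: qwr jlrg mlr kew ilg xasjy kmjtx nirx iyt bkqkl xpr tflgl
Hunk 4: at line 7 remove [nirx] add [lsvnx,bxvh] -> 13 lines: qwr jlrg mlr kew ilg xasjy kmjtx lsvnx bxvh iyt bkqkl xpr tflgl
Hunk 5: at line 2 remove [mlr,kew,ilg] add [uvui] -> 11 lines: qwr jlrg uvui xasjy kmjtx lsvnx bxvh iyt bkqkl xpr tflgl
Hunk 6: at line 9 remove [xpr] add [runki,emwi] -> 12 lines: qwr jlrg uvui xasjy kmjtx lsvnx bxvh iyt bkqkl runki emwi tflgl
Hunk 7: at line 7 remove [bkqkl] add [onh,brkx,fxbp] -> 14 lines: qwr jlrg uvui xasjy kmjtx lsvnx bxvh iyt onh brkx fxbp runki emwi tflgl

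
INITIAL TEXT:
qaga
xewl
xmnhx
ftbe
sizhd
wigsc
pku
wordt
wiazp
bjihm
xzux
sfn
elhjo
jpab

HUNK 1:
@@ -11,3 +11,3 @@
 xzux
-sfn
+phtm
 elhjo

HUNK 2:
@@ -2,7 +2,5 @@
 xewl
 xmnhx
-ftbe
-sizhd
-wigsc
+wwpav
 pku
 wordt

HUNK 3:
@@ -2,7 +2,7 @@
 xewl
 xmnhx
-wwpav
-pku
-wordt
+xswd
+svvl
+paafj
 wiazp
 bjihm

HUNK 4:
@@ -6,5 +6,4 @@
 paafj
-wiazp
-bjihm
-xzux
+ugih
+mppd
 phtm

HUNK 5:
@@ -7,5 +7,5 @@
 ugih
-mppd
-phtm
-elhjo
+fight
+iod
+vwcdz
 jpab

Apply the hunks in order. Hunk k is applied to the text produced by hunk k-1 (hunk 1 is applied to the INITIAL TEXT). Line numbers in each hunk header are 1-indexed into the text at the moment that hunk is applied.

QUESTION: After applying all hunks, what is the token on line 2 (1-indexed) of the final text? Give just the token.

Hunk 1: at line 11 remove [sfn] add [phtm] -> 14 lines: qaga xewl xmnhx ftbe sizhd wigsc pku wordt wiazp bjihm xzux phtm elhjo jpab
Hunk 2: at line 2 remove [ftbe,sizhd,wigsc] add [wwpav] -> 12 lines: qaga xewl xmnhx wwpav pku wordt wiazp bjihm xzux phtm elhjo jpab
Hunk 3: at line 2 remove [wwpav,pku,wordt] add [xswd,svvl,paafj] -> 12 lines: qaga xewl xmnhx xswd svvl paafj wiazp bjihm xzux phtm elhjo jpab
Hunk 4: at line 6 remove [wiazp,bjihm,xzux] add [ugih,mppd] -> 11 lines: qaga xewl xmnhx xswd svvl paafj ugih mppd phtm elhjo jpab
Hunk 5: at line 7 remove [mppd,phtm,elhjo] add [fight,iod,vwcdz] -> 11 lines: qaga xewl xmnhx xswd svvl paafj ugih fight iod vwcdz jpab
Final line 2: xewl

Answer: xewl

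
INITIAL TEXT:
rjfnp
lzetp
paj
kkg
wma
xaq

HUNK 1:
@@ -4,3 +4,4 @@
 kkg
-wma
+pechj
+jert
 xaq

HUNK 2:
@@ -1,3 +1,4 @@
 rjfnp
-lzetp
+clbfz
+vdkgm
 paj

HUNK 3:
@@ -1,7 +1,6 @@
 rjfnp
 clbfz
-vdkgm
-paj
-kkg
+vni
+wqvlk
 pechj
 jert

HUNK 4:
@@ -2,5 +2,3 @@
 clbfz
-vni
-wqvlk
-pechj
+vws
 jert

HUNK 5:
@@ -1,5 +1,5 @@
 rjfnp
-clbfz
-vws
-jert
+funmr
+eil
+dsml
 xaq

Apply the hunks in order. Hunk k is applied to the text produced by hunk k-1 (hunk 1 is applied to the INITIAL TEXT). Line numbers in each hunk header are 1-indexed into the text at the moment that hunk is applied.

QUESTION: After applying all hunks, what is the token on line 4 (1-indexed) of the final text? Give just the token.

Hunk 1: at line 4 remove [wma] add [pechj,jert] -> 7 lines: rjfnp lzetp paj kkg pechj jert xaq
Hunk 2: at line 1 remove [lzetp] add [clbfz,vdkgm] -> 8 lines: rjfnp clbfz vdkgm paj kkg pechj jert xaq
Hunk 3: at line 1 remove [vdkgm,paj,kkg] add [vni,wqvlk] -> 7 lines: rjfnp clbfz vni wqvlk pechj jert xaq
Hunk 4: at line 2 remove [vni,wqvlk,pechj] add [vws] -> 5 lines: rjfnp clbfz vws jert xaq
Hunk 5: at line 1 remove [clbfz,vws,jert] add [funmr,eil,dsml] -> 5 lines: rjfnp funmr eil dsml xaq
Final line 4: dsml

Answer: dsml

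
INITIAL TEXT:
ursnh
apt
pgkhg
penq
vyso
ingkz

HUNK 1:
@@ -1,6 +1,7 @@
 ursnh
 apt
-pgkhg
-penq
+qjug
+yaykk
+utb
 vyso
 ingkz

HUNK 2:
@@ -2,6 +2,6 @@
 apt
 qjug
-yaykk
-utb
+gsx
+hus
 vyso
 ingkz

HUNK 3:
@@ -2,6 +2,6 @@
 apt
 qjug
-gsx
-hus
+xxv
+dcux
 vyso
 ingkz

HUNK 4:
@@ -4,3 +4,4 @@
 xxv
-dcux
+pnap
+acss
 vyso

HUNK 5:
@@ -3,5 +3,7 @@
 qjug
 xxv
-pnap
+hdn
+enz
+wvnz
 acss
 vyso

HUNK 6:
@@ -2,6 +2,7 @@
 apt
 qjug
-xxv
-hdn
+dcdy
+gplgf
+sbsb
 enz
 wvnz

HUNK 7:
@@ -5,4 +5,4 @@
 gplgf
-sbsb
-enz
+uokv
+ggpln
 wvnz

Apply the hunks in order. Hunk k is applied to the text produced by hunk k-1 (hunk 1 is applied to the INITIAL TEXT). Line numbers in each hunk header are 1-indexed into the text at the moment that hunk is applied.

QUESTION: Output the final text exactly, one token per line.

Answer: ursnh
apt
qjug
dcdy
gplgf
uokv
ggpln
wvnz
acss
vyso
ingkz

Derivation:
Hunk 1: at line 1 remove [pgkhg,penq] add [qjug,yaykk,utb] -> 7 lines: ursnh apt qjug yaykk utb vyso ingkz
Hunk 2: at line 2 remove [yaykk,utb] add [gsx,hus] -> 7 lines: ursnh apt qjug gsx hus vyso ingkz
Hunk 3: at line 2 remove [gsx,hus] add [xxv,dcux] -> 7 lines: ursnh apt qjug xxv dcux vyso ingkz
Hunk 4: at line 4 remove [dcux] add [pnap,acss] -> 8 lines: ursnh apt qjug xxv pnap acss vyso ingkz
Hunk 5: at line 3 remove [pnap] add [hdn,enz,wvnz] -> 10 lines: ursnh apt qjug xxv hdn enz wvnz acss vyso ingkz
Hunk 6: at line 2 remove [xxv,hdn] add [dcdy,gplgf,sbsb] -> 11 lines: ursnh apt qjug dcdy gplgf sbsb enz wvnz acss vyso ingkz
Hunk 7: at line 5 remove [sbsb,enz] add [uokv,ggpln] -> 11 lines: ursnh apt qjug dcdy gplgf uokv ggpln wvnz acss vyso ingkz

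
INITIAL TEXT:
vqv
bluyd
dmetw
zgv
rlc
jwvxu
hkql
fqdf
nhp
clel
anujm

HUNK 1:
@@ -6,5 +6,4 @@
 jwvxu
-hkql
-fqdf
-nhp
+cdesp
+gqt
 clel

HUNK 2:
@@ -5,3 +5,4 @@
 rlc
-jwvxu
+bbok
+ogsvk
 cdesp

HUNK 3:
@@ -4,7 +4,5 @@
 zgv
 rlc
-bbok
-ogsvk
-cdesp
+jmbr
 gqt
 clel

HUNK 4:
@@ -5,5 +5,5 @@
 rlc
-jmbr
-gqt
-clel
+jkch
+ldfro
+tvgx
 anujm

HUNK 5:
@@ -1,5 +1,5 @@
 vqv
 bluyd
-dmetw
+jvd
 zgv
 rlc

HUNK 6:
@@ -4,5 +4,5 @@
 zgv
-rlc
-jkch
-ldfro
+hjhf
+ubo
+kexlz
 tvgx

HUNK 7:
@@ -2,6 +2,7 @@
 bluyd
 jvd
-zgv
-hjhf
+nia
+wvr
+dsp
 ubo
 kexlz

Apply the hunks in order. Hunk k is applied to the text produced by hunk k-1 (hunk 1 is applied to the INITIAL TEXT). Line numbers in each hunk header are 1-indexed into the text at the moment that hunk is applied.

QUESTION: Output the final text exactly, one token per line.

Answer: vqv
bluyd
jvd
nia
wvr
dsp
ubo
kexlz
tvgx
anujm

Derivation:
Hunk 1: at line 6 remove [hkql,fqdf,nhp] add [cdesp,gqt] -> 10 lines: vqv bluyd dmetw zgv rlc jwvxu cdesp gqt clel anujm
Hunk 2: at line 5 remove [jwvxu] add [bbok,ogsvk] -> 11 lines: vqv bluyd dmetw zgv rlc bbok ogsvk cdesp gqt clel anujm
Hunk 3: at line 4 remove [bbok,ogsvk,cdesp] add [jmbr] -> 9 lines: vqv bluyd dmetw zgv rlc jmbr gqt clel anujm
Hunk 4: at line 5 remove [jmbr,gqt,clel] add [jkch,ldfro,tvgx] -> 9 lines: vqv bluyd dmetw zgv rlc jkch ldfro tvgx anujm
Hunk 5: at line 1 remove [dmetw] add [jvd] -> 9 lines: vqv bluyd jvd zgv rlc jkch ldfro tvgx anujm
Hunk 6: at line 4 remove [rlc,jkch,ldfro] add [hjhf,ubo,kexlz] -> 9 lines: vqv bluyd jvd zgv hjhf ubo kexlz tvgx anujm
Hunk 7: at line 2 remove [zgv,hjhf] add [nia,wvr,dsp] -> 10 lines: vqv bluyd jvd nia wvr dsp ubo kexlz tvgx anujm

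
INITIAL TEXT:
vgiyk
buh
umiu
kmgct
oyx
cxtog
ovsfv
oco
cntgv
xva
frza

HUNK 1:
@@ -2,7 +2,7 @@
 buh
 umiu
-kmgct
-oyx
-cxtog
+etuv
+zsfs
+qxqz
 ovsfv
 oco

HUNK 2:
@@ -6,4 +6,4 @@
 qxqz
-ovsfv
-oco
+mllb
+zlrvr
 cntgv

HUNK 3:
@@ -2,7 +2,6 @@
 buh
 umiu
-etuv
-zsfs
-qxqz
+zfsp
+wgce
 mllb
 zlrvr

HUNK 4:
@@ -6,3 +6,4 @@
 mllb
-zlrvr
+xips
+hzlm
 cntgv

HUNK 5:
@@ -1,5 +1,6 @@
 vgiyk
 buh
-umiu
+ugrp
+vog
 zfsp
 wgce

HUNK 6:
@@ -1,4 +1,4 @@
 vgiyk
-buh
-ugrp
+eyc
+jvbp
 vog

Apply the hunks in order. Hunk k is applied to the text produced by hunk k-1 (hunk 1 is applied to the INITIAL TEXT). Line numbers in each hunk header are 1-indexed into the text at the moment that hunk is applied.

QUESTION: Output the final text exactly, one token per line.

Hunk 1: at line 2 remove [kmgct,oyx,cxtog] add [etuv,zsfs,qxqz] -> 11 lines: vgiyk buh umiu etuv zsfs qxqz ovsfv oco cntgv xva frza
Hunk 2: at line 6 remove [ovsfv,oco] add [mllb,zlrvr] -> 11 lines: vgiyk buh umiu etuv zsfs qxqz mllb zlrvr cntgv xva frza
Hunk 3: at line 2 remove [etuv,zsfs,qxqz] add [zfsp,wgce] -> 10 lines: vgiyk buh umiu zfsp wgce mllb zlrvr cntgv xva frza
Hunk 4: at line 6 remove [zlrvr] add [xips,hzlm] -> 11 lines: vgiyk buh umiu zfsp wgce mllb xips hzlm cntgv xva frza
Hunk 5: at line 1 remove [umiu] add [ugrp,vog] -> 12 lines: vgiyk buh ugrp vog zfsp wgce mllb xips hzlm cntgv xva frza
Hunk 6: at line 1 remove [buh,ugrp] add [eyc,jvbp] -> 12 lines: vgiyk eyc jvbp vog zfsp wgce mllb xips hzlm cntgv xva frza

Answer: vgiyk
eyc
jvbp
vog
zfsp
wgce
mllb
xips
hzlm
cntgv
xva
frza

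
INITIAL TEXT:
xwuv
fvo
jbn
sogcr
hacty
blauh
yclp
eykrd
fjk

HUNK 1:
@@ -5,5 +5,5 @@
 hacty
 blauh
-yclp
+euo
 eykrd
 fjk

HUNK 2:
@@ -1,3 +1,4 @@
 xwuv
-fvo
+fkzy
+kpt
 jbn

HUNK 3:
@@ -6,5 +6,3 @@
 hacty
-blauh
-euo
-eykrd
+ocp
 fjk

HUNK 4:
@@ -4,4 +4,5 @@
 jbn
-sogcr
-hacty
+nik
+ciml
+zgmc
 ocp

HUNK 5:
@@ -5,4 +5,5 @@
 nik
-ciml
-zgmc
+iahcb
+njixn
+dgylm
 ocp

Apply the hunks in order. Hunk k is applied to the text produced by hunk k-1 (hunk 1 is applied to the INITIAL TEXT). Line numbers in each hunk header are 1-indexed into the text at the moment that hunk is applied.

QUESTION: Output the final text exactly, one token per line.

Answer: xwuv
fkzy
kpt
jbn
nik
iahcb
njixn
dgylm
ocp
fjk

Derivation:
Hunk 1: at line 5 remove [yclp] add [euo] -> 9 lines: xwuv fvo jbn sogcr hacty blauh euo eykrd fjk
Hunk 2: at line 1 remove [fvo] add [fkzy,kpt] -> 10 lines: xwuv fkzy kpt jbn sogcr hacty blauh euo eykrd fjk
Hunk 3: at line 6 remove [blauh,euo,eykrd] add [ocp] -> 8 lines: xwuv fkzy kpt jbn sogcr hacty ocp fjk
Hunk 4: at line 4 remove [sogcr,hacty] add [nik,ciml,zgmc] -> 9 lines: xwuv fkzy kpt jbn nik ciml zgmc ocp fjk
Hunk 5: at line 5 remove [ciml,zgmc] add [iahcb,njixn,dgylm] -> 10 lines: xwuv fkzy kpt jbn nik iahcb njixn dgylm ocp fjk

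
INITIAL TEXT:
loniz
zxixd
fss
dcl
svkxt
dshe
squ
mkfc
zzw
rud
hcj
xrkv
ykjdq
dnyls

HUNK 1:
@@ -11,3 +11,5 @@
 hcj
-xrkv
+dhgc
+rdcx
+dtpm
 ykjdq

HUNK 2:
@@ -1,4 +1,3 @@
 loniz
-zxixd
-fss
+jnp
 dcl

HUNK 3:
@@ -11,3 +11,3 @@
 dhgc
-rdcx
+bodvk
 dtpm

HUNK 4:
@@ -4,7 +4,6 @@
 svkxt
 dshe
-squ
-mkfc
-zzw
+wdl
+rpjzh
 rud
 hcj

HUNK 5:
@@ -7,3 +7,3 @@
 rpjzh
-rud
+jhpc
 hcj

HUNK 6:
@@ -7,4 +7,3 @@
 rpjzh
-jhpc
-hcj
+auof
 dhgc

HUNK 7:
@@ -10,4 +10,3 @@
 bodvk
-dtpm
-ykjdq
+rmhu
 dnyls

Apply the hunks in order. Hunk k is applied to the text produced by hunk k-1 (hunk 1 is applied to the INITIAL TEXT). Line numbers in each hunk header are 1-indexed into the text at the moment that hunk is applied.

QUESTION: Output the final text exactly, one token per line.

Hunk 1: at line 11 remove [xrkv] add [dhgc,rdcx,dtpm] -> 16 lines: loniz zxixd fss dcl svkxt dshe squ mkfc zzw rud hcj dhgc rdcx dtpm ykjdq dnyls
Hunk 2: at line 1 remove [zxixd,fss] add [jnp] -> 15 lines: loniz jnp dcl svkxt dshe squ mkfc zzw rud hcj dhgc rdcx dtpm ykjdq dnyls
Hunk 3: at line 11 remove [rdcx] add [bodvk] -> 15 lines: loniz jnp dcl svkxt dshe squ mkfc zzw rud hcj dhgc bodvk dtpm ykjdq dnyls
Hunk 4: at line 4 remove [squ,mkfc,zzw] add [wdl,rpjzh] -> 14 lines: loniz jnp dcl svkxt dshe wdl rpjzh rud hcj dhgc bodvk dtpm ykjdq dnyls
Hunk 5: at line 7 remove [rud] add [jhpc] -> 14 lines: loniz jnp dcl svkxt dshe wdl rpjzh jhpc hcj dhgc bodvk dtpm ykjdq dnyls
Hunk 6: at line 7 remove [jhpc,hcj] add [auof] -> 13 lines: loniz jnp dcl svkxt dshe wdl rpjzh auof dhgc bodvk dtpm ykjdq dnyls
Hunk 7: at line 10 remove [dtpm,ykjdq] add [rmhu] -> 12 lines: loniz jnp dcl svkxt dshe wdl rpjzh auof dhgc bodvk rmhu dnyls

Answer: loniz
jnp
dcl
svkxt
dshe
wdl
rpjzh
auof
dhgc
bodvk
rmhu
dnyls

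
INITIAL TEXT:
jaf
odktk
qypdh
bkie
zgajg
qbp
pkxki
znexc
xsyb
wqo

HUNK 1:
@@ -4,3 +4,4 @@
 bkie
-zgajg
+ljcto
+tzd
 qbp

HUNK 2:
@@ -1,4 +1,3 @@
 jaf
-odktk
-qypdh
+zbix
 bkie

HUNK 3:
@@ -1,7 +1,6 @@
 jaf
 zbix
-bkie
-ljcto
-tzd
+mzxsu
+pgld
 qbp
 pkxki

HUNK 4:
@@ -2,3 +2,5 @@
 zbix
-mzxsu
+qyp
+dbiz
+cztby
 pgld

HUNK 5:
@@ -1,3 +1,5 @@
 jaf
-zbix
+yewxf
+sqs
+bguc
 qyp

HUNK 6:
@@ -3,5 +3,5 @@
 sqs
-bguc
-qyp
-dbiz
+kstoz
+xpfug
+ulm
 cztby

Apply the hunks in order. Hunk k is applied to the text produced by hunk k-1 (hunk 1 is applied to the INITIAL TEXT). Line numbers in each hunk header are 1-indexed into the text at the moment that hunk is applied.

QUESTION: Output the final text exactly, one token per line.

Hunk 1: at line 4 remove [zgajg] add [ljcto,tzd] -> 11 lines: jaf odktk qypdh bkie ljcto tzd qbp pkxki znexc xsyb wqo
Hunk 2: at line 1 remove [odktk,qypdh] add [zbix] -> 10 lines: jaf zbix bkie ljcto tzd qbp pkxki znexc xsyb wqo
Hunk 3: at line 1 remove [bkie,ljcto,tzd] add [mzxsu,pgld] -> 9 lines: jaf zbix mzxsu pgld qbp pkxki znexc xsyb wqo
Hunk 4: at line 2 remove [mzxsu] add [qyp,dbiz,cztby] -> 11 lines: jaf zbix qyp dbiz cztby pgld qbp pkxki znexc xsyb wqo
Hunk 5: at line 1 remove [zbix] add [yewxf,sqs,bguc] -> 13 lines: jaf yewxf sqs bguc qyp dbiz cztby pgld qbp pkxki znexc xsyb wqo
Hunk 6: at line 3 remove [bguc,qyp,dbiz] add [kstoz,xpfug,ulm] -> 13 lines: jaf yewxf sqs kstoz xpfug ulm cztby pgld qbp pkxki znexc xsyb wqo

Answer: jaf
yewxf
sqs
kstoz
xpfug
ulm
cztby
pgld
qbp
pkxki
znexc
xsyb
wqo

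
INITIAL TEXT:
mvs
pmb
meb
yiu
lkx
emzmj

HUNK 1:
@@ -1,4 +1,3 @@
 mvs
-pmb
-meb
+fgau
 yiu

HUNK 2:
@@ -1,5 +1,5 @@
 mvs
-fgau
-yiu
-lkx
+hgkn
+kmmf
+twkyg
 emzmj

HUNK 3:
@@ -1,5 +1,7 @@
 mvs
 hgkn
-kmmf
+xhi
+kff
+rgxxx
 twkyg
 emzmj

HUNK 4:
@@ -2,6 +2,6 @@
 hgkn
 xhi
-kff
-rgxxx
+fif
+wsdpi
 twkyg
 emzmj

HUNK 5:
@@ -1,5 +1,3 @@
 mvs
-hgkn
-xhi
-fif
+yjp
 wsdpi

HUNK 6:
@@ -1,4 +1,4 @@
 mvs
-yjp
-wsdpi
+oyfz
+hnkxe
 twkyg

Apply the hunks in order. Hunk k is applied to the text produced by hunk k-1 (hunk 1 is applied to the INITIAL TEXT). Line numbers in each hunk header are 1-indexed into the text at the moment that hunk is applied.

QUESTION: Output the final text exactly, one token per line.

Answer: mvs
oyfz
hnkxe
twkyg
emzmj

Derivation:
Hunk 1: at line 1 remove [pmb,meb] add [fgau] -> 5 lines: mvs fgau yiu lkx emzmj
Hunk 2: at line 1 remove [fgau,yiu,lkx] add [hgkn,kmmf,twkyg] -> 5 lines: mvs hgkn kmmf twkyg emzmj
Hunk 3: at line 1 remove [kmmf] add [xhi,kff,rgxxx] -> 7 lines: mvs hgkn xhi kff rgxxx twkyg emzmj
Hunk 4: at line 2 remove [kff,rgxxx] add [fif,wsdpi] -> 7 lines: mvs hgkn xhi fif wsdpi twkyg emzmj
Hunk 5: at line 1 remove [hgkn,xhi,fif] add [yjp] -> 5 lines: mvs yjp wsdpi twkyg emzmj
Hunk 6: at line 1 remove [yjp,wsdpi] add [oyfz,hnkxe] -> 5 lines: mvs oyfz hnkxe twkyg emzmj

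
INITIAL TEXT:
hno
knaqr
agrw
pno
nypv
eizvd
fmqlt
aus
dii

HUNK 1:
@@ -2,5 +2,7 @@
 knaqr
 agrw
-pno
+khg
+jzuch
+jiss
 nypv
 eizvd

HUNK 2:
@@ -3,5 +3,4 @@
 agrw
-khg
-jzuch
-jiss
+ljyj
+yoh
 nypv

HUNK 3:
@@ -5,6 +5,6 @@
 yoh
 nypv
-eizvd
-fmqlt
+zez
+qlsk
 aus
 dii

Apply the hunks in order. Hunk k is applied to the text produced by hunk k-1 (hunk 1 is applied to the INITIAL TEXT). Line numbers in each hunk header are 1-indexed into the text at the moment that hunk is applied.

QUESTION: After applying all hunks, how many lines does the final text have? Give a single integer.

Answer: 10

Derivation:
Hunk 1: at line 2 remove [pno] add [khg,jzuch,jiss] -> 11 lines: hno knaqr agrw khg jzuch jiss nypv eizvd fmqlt aus dii
Hunk 2: at line 3 remove [khg,jzuch,jiss] add [ljyj,yoh] -> 10 lines: hno knaqr agrw ljyj yoh nypv eizvd fmqlt aus dii
Hunk 3: at line 5 remove [eizvd,fmqlt] add [zez,qlsk] -> 10 lines: hno knaqr agrw ljyj yoh nypv zez qlsk aus dii
Final line count: 10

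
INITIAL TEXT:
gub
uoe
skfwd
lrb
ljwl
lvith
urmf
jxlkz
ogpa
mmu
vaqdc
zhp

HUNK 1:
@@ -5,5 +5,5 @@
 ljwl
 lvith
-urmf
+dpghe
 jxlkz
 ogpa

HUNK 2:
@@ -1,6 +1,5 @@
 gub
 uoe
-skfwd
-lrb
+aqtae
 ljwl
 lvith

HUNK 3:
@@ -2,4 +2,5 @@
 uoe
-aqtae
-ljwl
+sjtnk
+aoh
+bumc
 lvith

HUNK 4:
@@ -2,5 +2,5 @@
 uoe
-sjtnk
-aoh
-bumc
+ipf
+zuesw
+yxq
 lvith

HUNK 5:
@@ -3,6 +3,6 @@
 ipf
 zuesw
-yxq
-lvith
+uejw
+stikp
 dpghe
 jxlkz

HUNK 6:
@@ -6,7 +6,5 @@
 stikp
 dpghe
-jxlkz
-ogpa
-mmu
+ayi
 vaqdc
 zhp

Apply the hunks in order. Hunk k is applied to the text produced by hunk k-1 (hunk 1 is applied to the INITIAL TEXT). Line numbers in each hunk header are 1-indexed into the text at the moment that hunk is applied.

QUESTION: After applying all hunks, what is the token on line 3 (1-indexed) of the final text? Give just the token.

Answer: ipf

Derivation:
Hunk 1: at line 5 remove [urmf] add [dpghe] -> 12 lines: gub uoe skfwd lrb ljwl lvith dpghe jxlkz ogpa mmu vaqdc zhp
Hunk 2: at line 1 remove [skfwd,lrb] add [aqtae] -> 11 lines: gub uoe aqtae ljwl lvith dpghe jxlkz ogpa mmu vaqdc zhp
Hunk 3: at line 2 remove [aqtae,ljwl] add [sjtnk,aoh,bumc] -> 12 lines: gub uoe sjtnk aoh bumc lvith dpghe jxlkz ogpa mmu vaqdc zhp
Hunk 4: at line 2 remove [sjtnk,aoh,bumc] add [ipf,zuesw,yxq] -> 12 lines: gub uoe ipf zuesw yxq lvith dpghe jxlkz ogpa mmu vaqdc zhp
Hunk 5: at line 3 remove [yxq,lvith] add [uejw,stikp] -> 12 lines: gub uoe ipf zuesw uejw stikp dpghe jxlkz ogpa mmu vaqdc zhp
Hunk 6: at line 6 remove [jxlkz,ogpa,mmu] add [ayi] -> 10 lines: gub uoe ipf zuesw uejw stikp dpghe ayi vaqdc zhp
Final line 3: ipf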